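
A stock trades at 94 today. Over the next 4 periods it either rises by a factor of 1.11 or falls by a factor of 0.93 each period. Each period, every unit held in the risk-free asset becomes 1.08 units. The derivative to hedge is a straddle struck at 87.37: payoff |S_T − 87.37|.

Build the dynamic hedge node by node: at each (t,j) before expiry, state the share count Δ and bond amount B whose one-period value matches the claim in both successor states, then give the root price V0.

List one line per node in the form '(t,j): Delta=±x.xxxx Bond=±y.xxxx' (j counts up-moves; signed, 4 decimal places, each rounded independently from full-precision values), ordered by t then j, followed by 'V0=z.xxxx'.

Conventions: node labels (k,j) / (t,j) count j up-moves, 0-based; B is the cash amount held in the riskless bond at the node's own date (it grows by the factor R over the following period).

Arbitrage-free pricing uses the up-move probability p* = (R−d)/(u−d) = 0.8333, discounting each step at R = 1.08.
At maturity the claim pays: V(4,0)=17.0531, V(4,1)=3.4434, V(4,2)=12.8005, V(4,3)=32.1883, V(4,4)=55.3286
  t=3,j=0: stock 75.6096 → up 83.9266 (V=3.4434), down 70.3169 (V=17.0531). Price 5.2886; hedge Δ=-1.0000, bond B=80.8981.
  t=3,j=1: stock 90.2437 → up 100.1705 (V=12.8005), down 83.9266 (V=3.4434). Price 10.4083; hedge Δ=0.5760, bond B=-41.5755.
  t=3,j=2: stock 107.7102 → up 119.5583 (V=32.1883), down 100.1705 (V=12.8005). Price 26.8120; hedge Δ=1.0000, bond B=-80.8981.
  t=3,j=3: stock 128.5573 → up 142.6986 (V=55.3286), down 119.5583 (V=32.1883). Price 47.6592; hedge Δ=1.0000, bond B=-80.8981.
  t=2,j=0: stock 81.3006 → up 90.2437 (V=10.4083), down 75.6096 (V=5.2886). Price 8.8472; hedge Δ=0.3498, bond B=-19.5956.
  t=2,j=1: stock 97.0362 → up 107.7102 (V=26.8120), down 90.2437 (V=10.4083). Price 22.2945; hedge Δ=0.9392, bond B=-68.8374.
  t=2,j=2: stock 115.8174 → up 128.5573 (V=47.6592), down 107.7102 (V=26.8120). Price 40.9117; hedge Δ=1.0000, bond B=-74.9057.
  t=1,j=0: stock 87.4200 → up 97.0362 (V=22.2945), down 81.3006 (V=8.8472). Price 18.5679; hedge Δ=0.8546, bond B=-56.1393.
  t=1,j=1: stock 104.3400 → up 115.8174 (V=40.9117), down 97.0362 (V=22.2945). Price 35.0082; hedge Δ=0.9913, bond B=-68.4207.
  t=0,j=0: stock 94.0000 → up 104.3400 (V=35.0082), down 87.4200 (V=18.5679). Price 29.8779; hedge Δ=0.9716, bond B=-61.4572.
As a check, the time-0 holding Δ(0,0)·S0 + B(0,0) comes to 29.8779 — exactly V0.

(0,0): Delta=0.9716 Bond=-61.4572
(1,0): Delta=0.8546 Bond=-56.1393
(1,1): Delta=0.9913 Bond=-68.4207
(2,0): Delta=0.3498 Bond=-19.5956
(2,1): Delta=0.9392 Bond=-68.8374
(2,2): Delta=1.0000 Bond=-74.9057
(3,0): Delta=-1.0000 Bond=80.8981
(3,1): Delta=0.5760 Bond=-41.5755
(3,2): Delta=1.0000 Bond=-80.8981
(3,3): Delta=1.0000 Bond=-80.8981
V0=29.8779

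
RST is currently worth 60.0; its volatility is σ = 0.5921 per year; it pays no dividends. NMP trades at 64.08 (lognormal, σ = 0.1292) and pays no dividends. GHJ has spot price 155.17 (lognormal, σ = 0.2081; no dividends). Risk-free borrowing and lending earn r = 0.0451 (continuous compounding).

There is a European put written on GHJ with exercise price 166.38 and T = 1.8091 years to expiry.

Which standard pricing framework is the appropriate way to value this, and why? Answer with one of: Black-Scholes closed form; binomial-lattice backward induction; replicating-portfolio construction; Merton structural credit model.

Key observation: the strike-166.38 put on GHJ is European-exercise on a continuously-modelled lognormal underlying, so its value is a single closed-form evaluation.

framework: Black-Scholes closed form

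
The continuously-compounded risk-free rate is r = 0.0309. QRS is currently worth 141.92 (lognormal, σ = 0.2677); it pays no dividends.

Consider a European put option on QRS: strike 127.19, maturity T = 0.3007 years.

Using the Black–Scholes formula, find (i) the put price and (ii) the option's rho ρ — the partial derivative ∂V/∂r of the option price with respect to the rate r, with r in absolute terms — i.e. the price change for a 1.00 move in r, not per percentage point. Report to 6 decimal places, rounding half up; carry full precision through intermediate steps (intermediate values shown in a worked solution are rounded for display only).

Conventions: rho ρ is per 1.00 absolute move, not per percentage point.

σ√T = 0.2677·√0.3007 = 0.146796
d₁ = (ln(S/K) + (r+σ²/2)T) / (σ√T) = (ln(141.92/127.19) + (0.0309+0.2677²/2)·0.3007) / 0.146796 = (0.109581 + 0.020066) / 0.146796 = 0.883181
d₂ = d₁ − σ√T = 0.883181 − 0.146796 = 0.736385
e^{−rT} = 0.990751
N(−d₁) = 0.188569,  N(−d₂) = 0.230748
Put price V = K·e^{−rT}·N(−d₂) − S·N(−d₁) = 29.077442 − 26.761748 = 2.315694
ρ = −K·T·e^{−rT}·N(−d₂) = -8.743587

price = 2.315694
ρ = -8.743587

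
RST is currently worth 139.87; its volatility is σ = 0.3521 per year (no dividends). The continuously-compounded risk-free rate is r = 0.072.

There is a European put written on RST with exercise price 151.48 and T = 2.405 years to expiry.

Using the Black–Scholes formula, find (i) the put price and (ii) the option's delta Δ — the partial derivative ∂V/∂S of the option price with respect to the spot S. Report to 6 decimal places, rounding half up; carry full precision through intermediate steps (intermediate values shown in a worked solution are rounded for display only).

σ√T = 0.3521·√2.405 = 0.546039
d₁ = (ln(S/K) + (r+σ²/2)T) / (σ√T) = (ln(139.87/151.48) + (0.072+0.3521²/2)·2.405) / 0.546039 = (-0.079740 + 0.322239) / 0.546039 = 0.444106
d₂ = d₁ − σ√T = 0.444106 − 0.546039 = -0.101933
e^{−rT} = 0.841003
N(−d₁) = 0.328483,  N(−d₂) = 0.540595
Put price V = K·e^{−rT}·N(−d₂) − S·N(−d₁) = 68.869188 − 45.944923 = 22.924266
Δ = −N(−d₁) = -0.328483

price = 22.924266
Δ = -0.328483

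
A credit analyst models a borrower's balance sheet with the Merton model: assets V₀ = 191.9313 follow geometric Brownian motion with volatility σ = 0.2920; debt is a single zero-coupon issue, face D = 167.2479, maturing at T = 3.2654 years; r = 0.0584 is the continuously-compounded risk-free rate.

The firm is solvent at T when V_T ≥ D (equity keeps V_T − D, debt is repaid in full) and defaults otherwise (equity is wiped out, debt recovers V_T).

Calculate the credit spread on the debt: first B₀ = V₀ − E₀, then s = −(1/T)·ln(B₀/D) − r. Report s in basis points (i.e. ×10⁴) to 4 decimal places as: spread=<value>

With assets at 191.9313 and a single debt payment of 167.2479 at 3.2654 years:
d₁ = [ln(V₀/D) + (r + σ²/2)T] / (σ√T)
   = [ln(191.9313/167.2479) + (0.0584 + 0.5·0.2920²)·3.2654] / (0.2920·√3.2654)
   = [0.137660 + 0.329910] / 0.527656 = 0.886127
d₂ = d₁ − σ√T = 0.886127 − 0.527656 = 0.358470
N(d₁) = 0.812225,  N(d₂) = 0.640004,  e^(−rT) = 0.826381
E₀ = V₀·N(d₁) − D·e^(−rT)·N(d₂)
   = 191.9313·0.812225 − 167.2479·0.826381·0.640004 = 67.436155
B₀ = V₀ − E₀ = 191.9313 − 67.436155 = 124.495145
spread = −(1/T)·ln(B₀/D) − r = −(1/3.2654)·ln(124.495145/167.2479) − 0.0584 = 0.03200559
in basis points: 0.03200559 × 10⁴ = 320.0559 bp

spread=320.0559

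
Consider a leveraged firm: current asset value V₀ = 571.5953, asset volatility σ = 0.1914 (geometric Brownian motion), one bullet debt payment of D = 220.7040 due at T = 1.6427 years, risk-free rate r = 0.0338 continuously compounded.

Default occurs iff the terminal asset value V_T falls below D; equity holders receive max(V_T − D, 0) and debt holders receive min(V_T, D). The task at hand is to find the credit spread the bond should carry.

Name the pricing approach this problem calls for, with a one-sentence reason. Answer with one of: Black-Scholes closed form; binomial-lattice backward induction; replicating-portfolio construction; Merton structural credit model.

framework: Merton structural credit model

Key observation: assets follow a GBM and default happens iff V_T < 220.7040; valuing claims on that split (equity as a call, risky debt as the residual) is the structural model's definition.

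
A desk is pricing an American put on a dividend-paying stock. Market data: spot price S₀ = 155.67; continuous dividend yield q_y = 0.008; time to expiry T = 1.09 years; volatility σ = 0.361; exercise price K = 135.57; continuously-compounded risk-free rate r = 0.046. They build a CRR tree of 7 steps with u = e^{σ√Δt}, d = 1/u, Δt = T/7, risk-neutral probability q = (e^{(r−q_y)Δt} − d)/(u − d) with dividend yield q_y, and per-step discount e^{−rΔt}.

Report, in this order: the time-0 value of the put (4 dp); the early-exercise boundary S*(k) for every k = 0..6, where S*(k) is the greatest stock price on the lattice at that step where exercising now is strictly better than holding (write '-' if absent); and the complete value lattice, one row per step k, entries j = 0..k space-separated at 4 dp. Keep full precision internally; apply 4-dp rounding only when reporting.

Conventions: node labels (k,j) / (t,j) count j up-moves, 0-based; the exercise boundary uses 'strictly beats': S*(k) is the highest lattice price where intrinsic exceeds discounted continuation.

price = 10.7351
boundary = - - - - 88.0519 101.5326 117.0771
tree:
10.7351
16.4366 4.8451
24.4111 8.2193 1.3369
34.8945 13.6502 2.5790 0.0388
47.5181 22.0181 4.9742 0.0759 0.0000
59.2089 34.0374 9.5921 0.1485 0.0000 0.0000
69.3475 47.5181 18.4929 0.2906 0.0000 0.0000 0.0000
78.1399 59.2089 34.0374 0.5686 0.0000 0.0000 0.0000 0.0000

Δt=0.15571, u=1.15310, d=0.86723, q=0.48521, disc=e^(-rΔt)=0.99286
k=7 terminal: V=max(K-S,0) → 78.1399 59.2089 34.0374 0.5686 0.0000 0.0000 0.0000 0.0000
k=6: j=0 S=66.2225 intr=69.3475 cont=68.4623 V=69.3475[EX]; j=1 S=88.0519 intr=47.5181 cont=46.6601 V=47.5181[EX]; j=2 S=117.0771 intr=18.4929 cont=17.6711 V=18.4929[EX]; j=3 S=155.6700 intr=0.0000 cont=0.2906 V=0.2906[hold]; j=4 S=206.9846 intr=0.0000 cont=0.0000 V=0.0000[hold]; j=5 S=275.2143 intr=0.0000 cont=0.0000 V=0.0000[hold]; j=6 S=365.9351 intr=0.0000 cont=0.0000 V=0.0000[hold]  S*(6)=117.0771
k=5: j=0 S=76.3611 intr=59.2089 cont=58.3363 V=59.2089[EX]; j=1 S=101.5326 intr=34.0374 cont=33.1962 V=34.0374[EX]; j=2 S=135.0014 intr=0.5686 cont=9.5921 V=9.5921[hold]; j=3 S=179.5029 intr=0.0000 cont=0.1485 V=0.1485[hold]; j=4 S=238.6737 intr=0.0000 cont=0.0000 V=0.0000[hold]; j=5 S=317.3493 intr=0.0000 cont=0.0000 V=0.0000[hold]  S*(5)=101.5326
k=4: j=0 S=88.0519 intr=47.5181 cont=46.6601 V=47.5181[EX]; j=1 S=117.0771 intr=18.4929 cont=22.0181 V=22.0181[hold]; j=2 S=155.6700 intr=0.0000 cont=4.9742 V=4.9742[hold]; j=3 S=206.9846 intr=0.0000 cont=0.0759 V=0.0759[hold]; j=4 S=275.2143 intr=0.0000 cont=0.0000 V=0.0000[hold]  S*(4)=88.0519
k=3: j=0 S=101.5326 intr=34.0374 cont=34.8945 V=34.8945[hold]; j=1 S=135.0014 intr=0.5686 cont=13.6502 V=13.6502[hold]; j=2 S=179.5029 intr=0.0000 cont=2.5790 V=2.5790[hold]; j=3 S=238.6737 intr=0.0000 cont=0.0388 V=0.0388[hold]  S*(3)=-
k=2: j=0 S=117.0771 intr=18.4929 cont=24.4111 V=24.4111[hold]; j=1 S=155.6700 intr=0.0000 cont=8.2193 V=8.2193[hold]; j=2 S=206.9846 intr=0.0000 cont=1.3369 V=1.3369[hold]  S*(2)=-
k=1: j=0 S=135.0014 intr=0.5686 cont=16.4366 V=16.4366[hold]; j=1 S=179.5029 intr=0.0000 cont=4.8451 V=4.8451[hold]  S*(1)=-
k=0: j=0 S=155.6700 intr=0.0000 cont=10.7351 V=10.7351[hold]  S*(0)=-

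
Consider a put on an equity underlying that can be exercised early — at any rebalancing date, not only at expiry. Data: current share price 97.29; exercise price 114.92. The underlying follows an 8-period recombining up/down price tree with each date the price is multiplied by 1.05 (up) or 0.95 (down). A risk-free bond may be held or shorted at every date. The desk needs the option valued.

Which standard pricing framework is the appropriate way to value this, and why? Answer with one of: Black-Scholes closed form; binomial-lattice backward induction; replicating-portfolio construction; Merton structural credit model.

Key observation: the exercise right at every one of the 8 steps is what matters: each node needs max(114.92 − S, continuation), which only the stepwise tree valuation starting from spot 97.29 delivers.

framework: binomial-lattice backward induction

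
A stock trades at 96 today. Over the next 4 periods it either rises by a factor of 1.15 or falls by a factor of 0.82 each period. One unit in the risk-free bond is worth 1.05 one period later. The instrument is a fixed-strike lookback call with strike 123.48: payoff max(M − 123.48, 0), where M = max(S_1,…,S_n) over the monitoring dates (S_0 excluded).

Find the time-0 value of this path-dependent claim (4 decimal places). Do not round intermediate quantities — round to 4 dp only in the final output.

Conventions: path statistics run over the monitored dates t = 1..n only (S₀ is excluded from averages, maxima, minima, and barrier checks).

price = 10.9469

Set p* = 0.6970 (from d < R < u); the path-dependent value is the discounted p*-expectation over all price paths.
Enumerate all 2^4 = 16 price paths (U = up ×1.15, D = down ×0.82); each path with k up-moves has probability p*^k·(1−p*)^(4−k).
DDDD: M=78.7200, payoff=0.0000, prob=0.008432
UDDD: M=110.4000, payoff=0.0000, prob=0.019394
DUDD: M=90.5280, payoff=0.0000, prob=0.019394
UUDD: M=126.9600, payoff=3.4800, prob=0.044607
DDUD: M=78.7200, payoff=0.0000, prob=0.019394
UDUD: M=110.4000, payoff=0.0000, prob=0.044607
DUUD: M=104.1072, payoff=0.0000, prob=0.044607
UUUD: M=146.0040, payoff=22.5240, prob=0.102595
DDDU: M=78.7200, payoff=0.0000, prob=0.019394
UDDU: M=110.4000, payoff=0.0000, prob=0.044607
DUDU: M=90.5280, payoff=0.0000, prob=0.044607
UUDU: M=126.9600, payoff=3.4800, prob=0.102595
DDUU: M=85.3679, payoff=0.0000, prob=0.044607
UDUU: M=119.7233, payoff=0.0000, prob=0.102595
DUUU: M=119.7233, payoff=0.0000, prob=0.102595
UUUU: M=167.9046, payoff=44.4246, prob=0.235969
Price = Σ prob·payoff / R^4 = 13.305965 / 1.215506 = 10.9469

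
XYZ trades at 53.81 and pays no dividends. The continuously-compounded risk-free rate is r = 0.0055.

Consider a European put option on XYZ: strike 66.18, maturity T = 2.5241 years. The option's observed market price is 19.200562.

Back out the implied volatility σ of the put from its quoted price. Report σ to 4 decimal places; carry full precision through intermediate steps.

At σ = 0.3405 the Black–Scholes value reproduces the quote:
σ√T = 0.3405·√2.5241 = 0.540967
d₁ = (ln(S/K) + (r+σ²/2)T) / (σ√T) = (ln(53.81/66.18) + (0.0055+0.3405²/2)·2.5241) / 0.540967 = (-0.206919 + 0.160205) / 0.540967 = -0.086353
d₂ = d₁ − σ√T = -0.086353 − 0.540967 = -0.627319
e^{−rT} = 0.986213
N(−d₁) = 0.534407,  N(−d₂) = 0.734775
V = K·e^{−rT}·N(−d₂) − S·N(−d₁) = 47.957006 − 28.756444 = 19.200562 (the observed quote) — the price is monotone increasing in volatility, hence this σ is the only solution

sigma = 0.3405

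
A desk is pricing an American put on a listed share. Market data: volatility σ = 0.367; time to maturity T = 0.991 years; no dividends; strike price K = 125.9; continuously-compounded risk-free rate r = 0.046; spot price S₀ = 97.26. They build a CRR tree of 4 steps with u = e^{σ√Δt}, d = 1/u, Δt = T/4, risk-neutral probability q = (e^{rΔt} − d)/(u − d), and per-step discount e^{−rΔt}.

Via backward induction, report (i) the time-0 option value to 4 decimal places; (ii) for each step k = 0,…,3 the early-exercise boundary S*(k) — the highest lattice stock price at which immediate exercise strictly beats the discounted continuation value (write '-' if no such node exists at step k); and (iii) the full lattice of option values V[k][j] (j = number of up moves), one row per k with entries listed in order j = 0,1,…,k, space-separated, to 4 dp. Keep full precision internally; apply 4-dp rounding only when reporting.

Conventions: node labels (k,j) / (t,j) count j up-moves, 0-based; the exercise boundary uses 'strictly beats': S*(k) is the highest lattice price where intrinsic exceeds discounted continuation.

price = 31.8084
boundary = - 81.0216 67.4943 81.0216
tree:
31.8084
44.8784 18.7170
58.4057 29.8142 7.4059
69.6745 44.8784 14.5639 0.0000
79.0618 58.4057 28.6400 0.0000 0.0000

Δt=0.24775  u=1.20042  d=0.83304  q=0.48566  discount=0.98867
step 4 (expiry): payoffs max(K−S,0) = 79.0618 58.4057 28.6400 0.0000 0.0000
step 3: (k=3,j=0): S=56.2255, K−S=69.6745, hold=68.2478 ⇒ V=69.6745 exercise | (k=3,j=1): S=81.0216, K−S=44.8784, hold=43.4518 ⇒ V=44.8784 exercise | (k=3,j=2): S=116.7530, K−S=9.1470, hold=14.5639 ⇒ V=14.5639 continue | (k=3,j=3): S=168.2423, K−S=0.0000, hold=0.0000 ⇒ V=0.0000 continue  boundary S*=81.0216
step 2: (k=2,j=0): S=67.4943, K−S=58.4057, hold=56.9790 ⇒ V=58.4057 exercise | (k=2,j=1): S=97.2600, K−S=28.6400, hold=29.8142 ⇒ V=29.8142 continue | (k=2,j=2): S=140.1527, K−S=0.0000, hold=7.4059 ⇒ V=7.4059 continue  boundary S*=67.4943
step 1: (k=1,j=0): S=81.0216, K−S=44.8784, hold=44.0156 ⇒ V=44.8784 exercise | (k=1,j=1): S=116.7530, K−S=9.1470, hold=18.7170 ⇒ V=18.7170 continue  boundary S*=81.0216
step 0: (k=0,j=0): S=97.2600, K−S=28.6400, hold=31.8084 ⇒ V=31.8084 continue  boundary S*=-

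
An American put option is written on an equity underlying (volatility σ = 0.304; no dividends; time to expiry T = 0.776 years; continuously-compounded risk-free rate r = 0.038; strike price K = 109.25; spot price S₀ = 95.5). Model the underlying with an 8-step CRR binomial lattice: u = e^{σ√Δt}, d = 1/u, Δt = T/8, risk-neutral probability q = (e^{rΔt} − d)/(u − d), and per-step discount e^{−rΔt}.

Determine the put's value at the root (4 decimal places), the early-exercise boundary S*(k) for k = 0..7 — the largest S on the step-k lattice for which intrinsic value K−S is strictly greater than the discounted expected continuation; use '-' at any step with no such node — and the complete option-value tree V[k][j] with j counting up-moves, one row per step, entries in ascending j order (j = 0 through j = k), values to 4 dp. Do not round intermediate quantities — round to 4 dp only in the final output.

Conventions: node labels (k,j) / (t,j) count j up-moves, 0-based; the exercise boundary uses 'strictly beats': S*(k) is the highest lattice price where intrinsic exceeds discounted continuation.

price = 17.6242
boundary = - - 79.0251 71.8863 79.0251 71.8863 79.0251 86.8729
tree:
17.6242
23.4638 11.8175
30.2249 16.7634 6.8762
37.3637 22.9608 10.5863 3.1547
43.8577 30.2249 15.7453 5.4192 0.8755
49.7650 37.3637 22.4210 9.0743 1.7428 0.0000
55.1386 43.8577 30.2249 14.6526 3.4695 0.0000 0.0000
60.0268 49.7650 37.3637 22.3771 6.9070 0.0000 0.0000 0.0000
64.4735 55.1386 43.8577 30.2249 13.7500 0.0000 0.0000 0.0000 0.0000

Δt=0.09700, u=1.09931, d=0.90966, q=0.49582, disc=e^(-rΔt)=0.99632
k=8 terminal: V=max(K-S,0) → 64.4735 55.1386 43.8577 30.2249 13.7500 0.0000 0.0000 0.0000 0.0000
k=7: j=0 S=49.2232 intr=60.0268 cont=59.6249 V=60.0268[EX]; j=1 S=59.4850 intr=49.7650 cont=49.3630 V=49.7650[EX]; j=2 S=71.8863 intr=37.3637 cont=36.9618 V=37.3637[EX]; j=3 S=86.8729 intr=22.3771 cont=21.9752 V=22.3771[EX]; j=4 S=104.9838 intr=4.2662 cont=6.9070 V=6.9070[hold]; j=5 S=126.8705 intr=0.0000 cont=0.0000 V=0.0000[hold]; j=6 S=153.3200 intr=0.0000 cont=0.0000 V=0.0000[hold]; j=7 S=185.2837 intr=0.0000 cont=0.0000 V=0.0000[hold]  S*(7)=86.8729
k=6: j=0 S=54.1114 intr=55.1386 cont=54.7367 V=55.1386[EX]; j=1 S=65.3923 intr=43.8577 cont=43.4557 V=43.8577[EX]; j=2 S=79.0251 intr=30.2249 cont=29.8229 V=30.2249[EX]; j=3 S=95.5000 intr=13.7500 cont=14.6526 V=14.6526[hold]; j=4 S=115.4095 intr=0.0000 cont=3.4695 V=3.4695[hold]; j=5 S=139.4697 intr=0.0000 cont=0.0000 V=0.0000[hold]; j=6 S=168.5458 intr=0.0000 cont=0.0000 V=0.0000[hold]  S*(6)=79.0251
k=5: j=0 S=59.4850 intr=49.7650 cont=49.3630 V=49.7650[EX]; j=1 S=71.8863 intr=37.3637 cont=36.9618 V=37.3637[EX]; j=2 S=86.8729 intr=22.3771 cont=22.4210 V=22.4210[hold]; j=3 S=104.9838 intr=4.2662 cont=9.0743 V=9.0743[hold]; j=4 S=126.8705 intr=0.0000 cont=1.7428 V=1.7428[hold]; j=5 S=153.3200 intr=0.0000 cont=0.0000 V=0.0000[hold]  S*(5)=71.8863
k=4: j=0 S=65.3923 intr=43.8577 cont=43.4557 V=43.8577[EX]; j=1 S=79.0251 intr=30.2249 cont=29.8446 V=30.2249[EX]; j=2 S=95.5000 intr=13.7500 cont=15.7453 V=15.7453[hold]; j=3 S=115.4095 intr=0.0000 cont=5.4192 V=5.4192[hold]; j=4 S=139.4697 intr=0.0000 cont=0.8755 V=0.8755[hold]  S*(4)=79.0251
k=3: j=0 S=71.8863 intr=37.3637 cont=36.9618 V=37.3637[EX]; j=1 S=86.8729 intr=22.3771 cont=22.9608 V=22.9608[hold]; j=2 S=104.9838 intr=4.2662 cont=10.5863 V=10.5863[hold]; j=3 S=126.8705 intr=0.0000 cont=3.1547 V=3.1547[hold]  S*(3)=71.8863
k=2: j=0 S=79.0251 intr=30.2249 cont=30.1113 V=30.2249[EX]; j=1 S=95.5000 intr=13.7500 cont=16.7634 V=16.7634[hold]; j=2 S=115.4095 intr=0.0000 cont=6.8762 V=6.8762[hold]  S*(2)=79.0251
k=1: j=0 S=86.8729 intr=22.3771 cont=23.4638 V=23.4638[hold]; j=1 S=104.9838 intr=4.2662 cont=11.8175 V=11.8175[hold]  S*(1)=-
k=0: j=0 S=95.5000 intr=13.7500 cont=17.6242 V=17.6242[hold]  S*(0)=-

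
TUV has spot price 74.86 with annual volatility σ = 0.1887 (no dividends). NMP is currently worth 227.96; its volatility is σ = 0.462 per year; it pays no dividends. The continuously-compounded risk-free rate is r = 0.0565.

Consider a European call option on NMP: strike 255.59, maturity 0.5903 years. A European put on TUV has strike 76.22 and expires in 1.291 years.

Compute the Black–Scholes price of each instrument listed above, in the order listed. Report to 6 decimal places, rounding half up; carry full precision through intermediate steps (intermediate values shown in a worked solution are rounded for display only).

[NMP call K=255.59]
σ√T = 0.462·√0.5903 = 0.354959
d₁ = (ln(S/K) + (r+σ²/2)T) / (σ√T) = (ln(227.96/255.59) + (0.0565+0.462²/2)·0.5903) / 0.354959 = (-0.114404 + 0.096350) / 0.354959 = -0.050864
d₂ = d₁ − σ√T = -0.050864 − 0.354959 = -0.405823
e^{−rT} = 0.967198
N(d₁) = 0.479717,  N(d₂) = 0.342436
price = S·N(d₁) − K·e^{−rT}·N(d₂) = 109.356317 − 84.652400 = 24.703918
[TUV put K=76.22]
σ√T = 0.1887·√1.291 = 0.214405
d₁ = (ln(S/K) + (r+σ²/2)T) / (σ√T) = (ln(74.86/76.22) + (0.0565+0.1887²/2)·1.291) / 0.214405 = (-0.018004 + 0.095926) / 0.214405 = 0.363434
d₂ = d₁ − σ√T = 0.363434 − 0.214405 = 0.149029
e^{−rT} = 0.929655
N(−d₁) = 0.358140,  N(−d₂) = 0.440765
price = K·e^{−rT}·N(−d₂) − S·N(−d₁) = 31.231898 − 26.810389 = 4.421509

price(NMP call K=255.59) = 24.703918
price(TUV put K=76.22) = 4.421509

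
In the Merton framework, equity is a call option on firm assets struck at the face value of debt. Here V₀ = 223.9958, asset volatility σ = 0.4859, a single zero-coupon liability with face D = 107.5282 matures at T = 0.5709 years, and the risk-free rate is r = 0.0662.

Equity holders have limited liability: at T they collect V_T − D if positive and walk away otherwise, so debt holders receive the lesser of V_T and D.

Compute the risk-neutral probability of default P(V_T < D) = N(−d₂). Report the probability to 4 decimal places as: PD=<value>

Apply the equity-as-call identities (strike 107.5282, horizon 0.5709 years):
d₁ = [ln(V₀/D) + (r + σ²/2)T] / (σ√T)
   = [ln(223.9958/107.5282) + (0.0662 + 0.5·0.4859²)·0.5709] / (0.4859·√0.5709)
   = [0.733874 + 0.105188] / 0.367136 = 2.285426
d₂ = d₁ − σ√T = 2.285426 − 0.367136 = 1.918290
risk-neutral PD = N(−d₂) = N(-1.918290) = 0.027537

PD=0.0275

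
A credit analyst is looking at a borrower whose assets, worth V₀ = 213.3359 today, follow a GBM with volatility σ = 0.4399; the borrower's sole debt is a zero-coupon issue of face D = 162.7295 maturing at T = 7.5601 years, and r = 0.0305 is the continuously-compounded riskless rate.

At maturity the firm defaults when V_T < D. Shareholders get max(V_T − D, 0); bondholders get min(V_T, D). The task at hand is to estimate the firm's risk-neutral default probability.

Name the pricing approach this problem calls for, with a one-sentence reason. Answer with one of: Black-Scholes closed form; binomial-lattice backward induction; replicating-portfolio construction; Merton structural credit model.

framework: Merton structural credit model

Key observation: the asked-for credit quantity lives on the firm's capital structure — asset value, asset volatility, debt face 162.7295 — which is the structural model's domain.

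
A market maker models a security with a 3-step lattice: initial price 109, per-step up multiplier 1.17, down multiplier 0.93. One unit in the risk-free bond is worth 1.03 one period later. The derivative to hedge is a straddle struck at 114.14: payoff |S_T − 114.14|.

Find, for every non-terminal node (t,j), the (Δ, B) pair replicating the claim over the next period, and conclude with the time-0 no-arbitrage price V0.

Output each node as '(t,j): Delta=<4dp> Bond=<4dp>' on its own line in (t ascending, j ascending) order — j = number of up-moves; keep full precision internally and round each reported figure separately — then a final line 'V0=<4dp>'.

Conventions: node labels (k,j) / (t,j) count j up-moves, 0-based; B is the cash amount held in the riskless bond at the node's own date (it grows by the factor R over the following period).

The replicating-portfolio and risk-neutral prices coincide; use p* = (1.03−0.93)/(1.17−0.93) = 0.4167 for the latter.
Expiry values: V(3,0)=26.4651, V(3,1)=3.8393, V(3,2)=24.6254, V(3,3)=60.4358
  t=2,j=0: stock 94.2741 → up 110.3007 (V=3.8393), down 87.6749 (V=26.4651). Price 16.5414; hedge Δ=-1.0000, bond B=110.8155.
  t=2,j=1: stock 118.6029 → up 138.7654 (V=24.6254), down 110.3007 (V=3.8393). Price 12.1361; hedge Δ=0.7302, bond B=-74.4726.
  t=2,j=2: stock 149.2101 → up 174.5758 (V=60.4358), down 138.7654 (V=24.6254). Price 38.3946; hedge Δ=1.0000, bond B=-110.8155.
  t=1,j=0: stock 101.3700 → up 118.6029 (V=12.1361), down 94.2741 (V=16.5414). Price 14.2775; hedge Δ=-0.1811, bond B=32.6331.
  t=1,j=1: stock 127.5300 → up 149.2101 (V=38.3946), down 118.6029 (V=12.1361). Price 22.4050; hedge Δ=0.8579, bond B=-87.0053.
  t=0,j=0: stock 109.0000 → up 127.5300 (V=22.4050), down 101.3700 (V=14.2775). Price 17.1495; hedge Δ=0.3107, bond B=-16.7148.
Check: Δ(0,0)·S0 + B(0,0) = 17.1495 = V0.

(0,0): Delta=0.3107 Bond=-16.7148
(1,0): Delta=-0.1811 Bond=32.6331
(1,1): Delta=0.8579 Bond=-87.0053
(2,0): Delta=-1.0000 Bond=110.8155
(2,1): Delta=0.7302 Bond=-74.4726
(2,2): Delta=1.0000 Bond=-110.8155
V0=17.1495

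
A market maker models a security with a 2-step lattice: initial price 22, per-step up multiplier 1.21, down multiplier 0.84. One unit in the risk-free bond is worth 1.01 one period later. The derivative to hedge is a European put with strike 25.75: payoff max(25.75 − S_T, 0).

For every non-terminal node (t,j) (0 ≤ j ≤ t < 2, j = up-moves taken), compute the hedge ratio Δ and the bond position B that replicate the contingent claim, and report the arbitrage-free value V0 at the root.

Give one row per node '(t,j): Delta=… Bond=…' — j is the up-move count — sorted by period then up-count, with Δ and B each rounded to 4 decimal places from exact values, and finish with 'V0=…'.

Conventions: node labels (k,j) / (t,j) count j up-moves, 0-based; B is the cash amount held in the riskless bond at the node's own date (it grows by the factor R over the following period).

No-arbitrage ⇒ martingale measure with p* = (R−d)/(u−d) = 0.4595.
Payoffs at expiry: V(2,0)=10.2268, V(2,1)=3.3892, V(2,2)=0.0000
  t=1,j=0: stock 18.4800 → up 22.3608 (V=3.3892), down 15.5232 (V=10.2268). Price 7.0150; hedge Δ=-1.0000, bond B=25.4950.
  t=1,j=1: stock 26.6200 → up 32.2102 (V=0.0000), down 22.3608 (V=3.3892). Price 1.8139; hedge Δ=-0.3441, bond B=10.9739.
  t=0,j=0: stock 22.0000 → up 26.6200 (V=1.8139), down 18.4800 (V=7.0150). Price 4.5795; hedge Δ=-0.6390, bond B=18.6368.
Check: Δ(0,0)·S0 + B(0,0) = 4.5795 = V0.

(0,0): Delta=-0.6390 Bond=18.6368
(1,0): Delta=-1.0000 Bond=25.4950
(1,1): Delta=-0.3441 Bond=10.9739
V0=4.5795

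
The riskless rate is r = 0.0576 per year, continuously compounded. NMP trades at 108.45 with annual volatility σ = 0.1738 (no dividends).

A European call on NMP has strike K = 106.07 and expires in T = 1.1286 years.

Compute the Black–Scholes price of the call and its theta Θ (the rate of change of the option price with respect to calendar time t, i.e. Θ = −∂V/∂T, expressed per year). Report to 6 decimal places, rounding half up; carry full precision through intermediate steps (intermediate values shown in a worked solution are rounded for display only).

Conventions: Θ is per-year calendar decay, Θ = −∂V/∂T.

σ√T = 0.1738·√1.1286 = 0.184637
d₁ = (ln(S/K) + (r+σ²/2)T) / (σ√T) = (ln(108.45/106.07) + (0.0576+0.1738²/2)·1.1286) / 0.184637 = (0.022190 + 0.082053) / 0.184637 = 0.564581
d₂ = d₁ − σ√T = 0.564581 − 0.184637 = 0.379944
e^{−rT} = 0.937061
N(d₁) = 0.713821,  N(d₂) = 0.648006
Call price V = S·N(d₁) − K·e^{−rT}·N(d₂) = 77.413853 − 64.407960 = 13.005893
φ(d₁) = (1/√(2π))·e^{−d₁²/2} = 0.340168
Θ = −S·φ(d₁)·σ/(2√T) − r·K·e^{−rT}·N(d₂) = −3.017681 − 3.709898 = -6.727579

price = 13.005893
Θ = -6.727579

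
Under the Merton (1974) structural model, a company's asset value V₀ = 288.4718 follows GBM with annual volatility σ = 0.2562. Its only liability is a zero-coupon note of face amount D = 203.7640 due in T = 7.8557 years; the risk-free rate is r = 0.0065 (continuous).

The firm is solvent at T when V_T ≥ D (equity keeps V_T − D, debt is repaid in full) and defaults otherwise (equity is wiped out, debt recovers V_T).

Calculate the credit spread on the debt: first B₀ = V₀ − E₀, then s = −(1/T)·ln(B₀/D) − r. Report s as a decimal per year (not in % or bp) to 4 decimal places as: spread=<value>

spread=0.0212

Apply the equity-as-call identities (strike 203.7640, horizon 7.8557 years):
d₁ = [ln(V₀/D) + (r + σ²/2)T] / (σ√T)
   = [ln(288.4718/203.7640) + (0.0065 + 0.5·0.2562²)·7.8557] / (0.2562·√7.8557)
   = [0.347635 + 0.308880] / 0.718078 = 0.914267
d₂ = d₁ − σ√T = 0.914267 − 0.718078 = 0.196189
N(d₁) = 0.819712,  N(d₂) = 0.577769,  e^(−rT) = 0.950220
E₀ = V₀·N(d₁) − D·e^(−rT)·N(d₂)
   = 288.4718·0.819712 − 203.7640·0.950220·0.577769 = 124.595769
B₀ = V₀ − E₀ = 288.4718 − 124.595769 = 163.876031
spread = −(1/T)·ln(B₀/D) − r = −(1/7.8557)·ln(163.876031/203.7640) − 0.0065 = 0.02123174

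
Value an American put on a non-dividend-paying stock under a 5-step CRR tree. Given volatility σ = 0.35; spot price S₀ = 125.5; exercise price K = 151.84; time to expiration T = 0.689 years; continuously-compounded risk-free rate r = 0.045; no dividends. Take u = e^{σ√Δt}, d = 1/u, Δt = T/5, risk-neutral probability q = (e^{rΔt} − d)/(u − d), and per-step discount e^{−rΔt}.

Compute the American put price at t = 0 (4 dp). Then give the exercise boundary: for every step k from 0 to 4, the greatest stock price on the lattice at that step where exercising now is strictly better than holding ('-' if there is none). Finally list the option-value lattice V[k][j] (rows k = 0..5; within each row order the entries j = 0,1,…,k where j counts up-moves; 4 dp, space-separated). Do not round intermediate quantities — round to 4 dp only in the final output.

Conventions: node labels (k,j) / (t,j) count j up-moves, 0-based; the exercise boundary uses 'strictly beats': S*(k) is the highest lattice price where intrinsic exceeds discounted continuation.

price = 30.3302
boundary = - - 96.7815 110.2092 125.5000
tree:
30.3302
41.8053 18.8390
55.0585 28.6193 8.9562
66.8502 41.6308 15.5166 2.2806
77.2053 55.0585 26.3400 4.5123 0.0000
86.2987 66.8502 41.6308 8.9278 0.0000 0.0000

Δt=0.13780, u=1.13874, d=0.87816, q=0.49144, disc=e^(-rΔt)=0.99382
k=5 terminal: V=max(K-S,0) → 86.2987 66.8502 41.6308 8.9278 0.0000 0.0000
k=4: j=0 S=74.6347 intr=77.2053 cont=76.2666 V=77.2053[EX]; j=1 S=96.7815 intr=55.0585 cont=54.1199 V=55.0585[EX]; j=2 S=125.5000 intr=26.3400 cont=25.4014 V=26.3400[EX]; j=3 S=162.7403 intr=0.0000 cont=4.5123 V=4.5123[hold]; j=4 S=211.0311 intr=0.0000 cont=0.0000 V=0.0000[hold]  S*(4)=125.5000
k=3: j=0 S=84.9898 intr=66.8502 cont=65.9116 V=66.8502[EX]; j=1 S=110.2092 intr=41.6308 cont=40.6921 V=41.6308[EX]; j=2 S=142.9122 intr=8.9278 cont=15.5166 V=15.5166[hold]; j=3 S=185.3194 intr=0.0000 cont=2.2806 V=2.2806[hold]  S*(3)=110.2092
k=2: j=0 S=96.7815 intr=55.0585 cont=54.1199 V=55.0585[EX]; j=1 S=125.5000 intr=26.3400 cont=28.6193 V=28.6193[hold]; j=2 S=162.7403 intr=0.0000 cont=8.9562 V=8.9562[hold]  S*(2)=96.7815
k=1: j=0 S=110.2092 intr=41.6308 cont=41.8053 V=41.8053[hold]; j=1 S=142.9122 intr=8.9278 cont=18.8390 V=18.8390[hold]  S*(1)=-
k=0: j=0 S=125.5000 intr=26.3400 cont=30.3302 V=30.3302[hold]  S*(0)=-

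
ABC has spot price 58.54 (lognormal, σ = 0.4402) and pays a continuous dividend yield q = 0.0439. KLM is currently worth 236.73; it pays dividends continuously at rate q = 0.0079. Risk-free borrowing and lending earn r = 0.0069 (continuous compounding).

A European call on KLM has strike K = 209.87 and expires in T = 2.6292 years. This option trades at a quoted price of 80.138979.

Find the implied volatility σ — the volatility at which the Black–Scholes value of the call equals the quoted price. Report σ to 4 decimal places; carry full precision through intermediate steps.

sigma = 0.4817

At σ = 0.4817 the Black–Scholes value reproduces the quote:
σ√T = 0.4817·√2.6292 = 0.781067
d₁ = (ln(S/K) + (r−q+σ²/2)T) / (σ√T) = (ln(236.73/209.87) + (0.0069−0.0079+0.4817²/2)·2.6292) / 0.781067 = (0.120432 + 0.302404) / 0.781067 = 0.541356
d₂ = d₁ − σ√T = 0.541356 − 0.781067 = -0.239711
e^{−rT} = 0.982022
e^{−qT} = 0.979444
N(d₁) = 0.705869,  N(d₂) = 0.405277
V = S·e^{−qT}·N(d₁) − K·e^{−rT}·N(d₂) = 163.665387 − 83.526407 = 80.138979 (the observed quote) — the price is monotone increasing in volatility, hence this σ is the only solution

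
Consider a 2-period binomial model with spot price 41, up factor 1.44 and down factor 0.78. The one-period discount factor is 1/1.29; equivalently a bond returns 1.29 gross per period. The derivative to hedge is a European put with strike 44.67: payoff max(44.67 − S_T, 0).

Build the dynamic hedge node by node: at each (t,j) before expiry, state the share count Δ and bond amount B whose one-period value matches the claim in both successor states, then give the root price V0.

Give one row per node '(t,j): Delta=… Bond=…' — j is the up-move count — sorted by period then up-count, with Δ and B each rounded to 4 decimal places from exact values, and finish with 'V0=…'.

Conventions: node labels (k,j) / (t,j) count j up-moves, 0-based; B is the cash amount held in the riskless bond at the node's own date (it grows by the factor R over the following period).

(0,0): Delta=-0.1284 Bond=5.8778
(1,0): Delta=-0.9346 Bond=33.3625
(1,1): Delta=0.0000 Bond=0.0000
V0=0.6123

Arbitrage-free pricing uses the up-move probability p* = (R−d)/(u−d) = 0.7727, discounting each step at R = 1.29.
Expiry values: V(2,0)=19.7256, V(2,1)=0.0000, V(2,2)=0.0000
(1,0): S=31.9800. Δ = (V_up−V_dn)/(S_up−S_dn) = (0.0000−19.7256)/(46.0512−24.9444) = -0.9346. V = [p*·0.0000 + (1−p*)·19.7256]/1.29 = 3.4753. B = V − Δ·S = 33.3625.
(1,1): S=59.0400. Δ = (V_up−V_dn)/(S_up−S_dn) = (0.0000−0.0000)/(85.0176−46.0512) = 0.0000. V = [p*·0.0000 + (1−p*)·0.0000]/1.29 = 0.0000. B = V − Δ·S = 0.0000.
(0,0): S=41.0000. Δ = (V_up−V_dn)/(S_up−S_dn) = (0.0000−3.4753)/(59.0400−31.9800) = -0.1284. V = [p*·0.0000 + (1−p*)·3.4753]/1.29 = 0.6123. B = V − Δ·S = 5.8778.
Check: Δ(0,0)·S0 + B(0,0) = 0.6123 = V0.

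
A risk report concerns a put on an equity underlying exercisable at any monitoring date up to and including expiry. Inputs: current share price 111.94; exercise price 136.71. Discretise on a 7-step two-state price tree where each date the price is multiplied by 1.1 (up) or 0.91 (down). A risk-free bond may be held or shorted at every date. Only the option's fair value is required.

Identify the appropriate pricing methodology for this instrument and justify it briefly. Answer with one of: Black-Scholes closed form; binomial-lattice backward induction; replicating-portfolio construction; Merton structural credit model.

Key observation: the exercise right at every one of the 7 steps is what matters: each node needs max(136.71 − S, continuation), which only the stepwise tree valuation starting from spot 111.94 delivers.

framework: binomial-lattice backward induction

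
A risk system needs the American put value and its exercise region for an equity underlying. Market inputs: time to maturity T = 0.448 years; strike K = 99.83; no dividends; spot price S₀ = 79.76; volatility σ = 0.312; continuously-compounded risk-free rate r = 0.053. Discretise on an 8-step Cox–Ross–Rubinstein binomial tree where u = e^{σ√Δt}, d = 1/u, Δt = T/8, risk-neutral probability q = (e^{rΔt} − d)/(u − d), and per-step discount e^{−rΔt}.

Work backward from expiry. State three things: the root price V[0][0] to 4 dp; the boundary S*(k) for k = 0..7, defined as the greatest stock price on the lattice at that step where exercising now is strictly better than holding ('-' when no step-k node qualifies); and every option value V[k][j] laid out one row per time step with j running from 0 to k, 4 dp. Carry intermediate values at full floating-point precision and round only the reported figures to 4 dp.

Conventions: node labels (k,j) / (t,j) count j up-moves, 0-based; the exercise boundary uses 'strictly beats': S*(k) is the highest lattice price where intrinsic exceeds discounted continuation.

price = 20.4651
boundary = - 74.0832 68.8105 74.0832 79.7600 74.0832 79.7600 85.8717
tree:
20.4651
25.7468 15.3396
31.0195 20.2243 10.5783
35.9169 25.7468 14.8582 6.3894
40.4658 31.0195 20.0700 9.7689 3.0701
44.6909 35.9169 25.7468 14.3580 5.2680 0.9050
48.6153 40.4658 31.0195 20.0700 8.7689 1.8215 0.0000
52.2604 44.6909 35.9169 25.7468 13.9583 3.6659 0.0000 0.0000
55.6461 48.6153 40.4658 31.0195 20.0700 7.3782 0.0000 0.0000 0.0000

Δt=0.05600, u=1.07663, d=0.92883, q=0.50166, disc=e^(-rΔt)=0.99704
k=8 terminal: V=max(K-S,0) → 55.6461 48.6153 40.4658 31.0195 20.0700 7.3782 0.0000 0.0000 0.0000
k=7: j=0 S=47.5696 intr=52.2604 cont=51.9646 V=52.2604[EX]; j=1 S=55.1391 intr=44.6909 cont=44.3951 V=44.6909[EX]; j=2 S=63.9131 intr=35.9169 cont=35.6211 V=35.9169[EX]; j=3 S=74.0832 intr=25.7468 cont=25.4509 V=25.7468[EX]; j=4 S=85.8717 intr=13.9583 cont=13.6624 V=13.9583[EX]; j=5 S=99.5361 intr=0.2939 cont=3.6659 V=3.6659[hold]; j=6 S=115.3747 intr=0.0000 cont=0.0000 V=0.0000[hold]; j=7 S=133.7337 intr=0.0000 cont=0.0000 V=0.0000[hold]  S*(7)=85.8717
k=6: j=0 S=51.2147 intr=48.6153 cont=48.3195 V=48.6153[EX]; j=1 S=59.3642 intr=40.4658 cont=40.1699 V=40.4658[EX]; j=2 S=68.8105 intr=31.0195 cont=30.7236 V=31.0195[EX]; j=3 S=79.7600 intr=20.0700 cont=19.7741 V=20.0700[EX]; j=4 S=92.4518 intr=7.3782 cont=8.7689 V=8.7689[hold]; j=5 S=107.1632 intr=0.0000 cont=1.8215 V=1.8215[hold]; j=6 S=124.2155 intr=0.0000 cont=0.0000 V=0.0000[hold]  S*(6)=79.7600
k=5: j=0 S=55.1391 intr=44.6909 cont=44.3951 V=44.6909[EX]; j=1 S=63.9131 intr=35.9169 cont=35.6211 V=35.9169[EX]; j=2 S=74.0832 intr=25.7468 cont=25.4509 V=25.7468[EX]; j=3 S=85.8717 intr=13.9583 cont=14.3580 V=14.3580[hold]; j=4 S=99.5361 intr=0.2939 cont=5.2680 V=5.2680[hold]; j=5 S=115.3747 intr=0.0000 cont=0.9050 V=0.9050[hold]  S*(5)=74.0832
k=4: j=0 S=59.3642 intr=40.4658 cont=40.1699 V=40.4658[EX]; j=1 S=68.8105 intr=31.0195 cont=30.7236 V=31.0195[EX]; j=2 S=79.7600 intr=20.0700 cont=19.9741 V=20.0700[EX]; j=3 S=92.4518 intr=7.3782 cont=9.7689 V=9.7689[hold]; j=4 S=107.1632 intr=0.0000 cont=3.0701 V=3.0701[hold]  S*(4)=79.7600
k=3: j=0 S=63.9131 intr=35.9169 cont=35.6211 V=35.9169[EX]; j=1 S=74.0832 intr=25.7468 cont=25.4509 V=25.7468[EX]; j=2 S=85.8717 intr=13.9583 cont=14.8582 V=14.8582[hold]; j=3 S=99.5361 intr=0.2939 cont=6.3894 V=6.3894[hold]  S*(3)=74.0832
k=2: j=0 S=68.8105 intr=31.0195 cont=30.7236 V=31.0195[EX]; j=1 S=79.7600 intr=20.0700 cont=20.2243 V=20.2243[hold]; j=2 S=92.4518 intr=7.3782 cont=10.5783 V=10.5783[hold]  S*(2)=68.8105
k=1: j=0 S=74.0832 intr=25.7468 cont=25.5280 V=25.7468[EX]; j=1 S=85.8717 intr=13.9583 cont=15.3396 V=15.3396[hold]  S*(1)=74.0832
k=0: j=0 S=79.7600 intr=20.0700 cont=20.4651 V=20.4651[hold]  S*(0)=-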